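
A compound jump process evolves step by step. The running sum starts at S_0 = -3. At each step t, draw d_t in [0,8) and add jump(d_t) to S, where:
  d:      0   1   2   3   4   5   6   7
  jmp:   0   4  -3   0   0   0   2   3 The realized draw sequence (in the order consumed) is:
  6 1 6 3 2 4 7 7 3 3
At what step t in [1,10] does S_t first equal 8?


t=0: S=-3, d=6, jump=2, S_1=-1
t=1: S=-1, d=1, jump=4, S_2=3
t=2: S=3, d=6, jump=2, S_3=5
t=3: S=5, d=3, jump=0, S_4=5
t=4: S=5, d=2, jump=-3, S_5=2
t=5: S=2, d=4, jump=0, S_6=2
t=6: S=2, d=7, jump=3, S_7=5
t=7: S=5, d=7, jump=3, S_8=8
t=8: S=8, d=3, jump=0, S_9=8
t=9: S=8, d=3, jump=0, S_10=8

8


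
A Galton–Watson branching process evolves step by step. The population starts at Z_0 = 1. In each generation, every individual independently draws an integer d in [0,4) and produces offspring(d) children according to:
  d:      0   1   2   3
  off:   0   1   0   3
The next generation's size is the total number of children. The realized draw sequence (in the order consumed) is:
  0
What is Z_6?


0

gen 0: Z_0=1, draws=[0], offspring=[0], Z_1=0
gen 1: Z_1=0, draws=[], offspring=[], Z_2=0
gen 2: Z_2=0, draws=[], offspring=[], Z_3=0
gen 3: Z_3=0, draws=[], offspring=[], Z_4=0
gen 4: Z_4=0, draws=[], offspring=[], Z_5=0
gen 5: Z_5=0, draws=[], offspring=[], Z_6=0


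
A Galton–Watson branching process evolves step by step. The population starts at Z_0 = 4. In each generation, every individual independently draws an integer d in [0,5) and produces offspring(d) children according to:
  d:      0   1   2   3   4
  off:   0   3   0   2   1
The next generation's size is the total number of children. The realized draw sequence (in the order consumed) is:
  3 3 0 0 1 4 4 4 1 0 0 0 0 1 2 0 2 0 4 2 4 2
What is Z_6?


0

gen 0: Z_0=4, draws=[3, 3, 0, 0], offspring=[2, 2, 0, 0], Z_1=4
gen 1: Z_1=4, draws=[1, 4, 4, 4], offspring=[3, 1, 1, 1], Z_2=6
gen 2: Z_2=6, draws=[1, 0, 0, 0, 0, 1], offspring=[3, 0, 0, 0, 0, 3], Z_3=6
gen 3: Z_3=6, draws=[2, 0, 2, 0, 4, 2], offspring=[0, 0, 0, 0, 1, 0], Z_4=1
gen 4: Z_4=1, draws=[4], offspring=[1], Z_5=1
gen 5: Z_5=1, draws=[2], offspring=[0], Z_6=0


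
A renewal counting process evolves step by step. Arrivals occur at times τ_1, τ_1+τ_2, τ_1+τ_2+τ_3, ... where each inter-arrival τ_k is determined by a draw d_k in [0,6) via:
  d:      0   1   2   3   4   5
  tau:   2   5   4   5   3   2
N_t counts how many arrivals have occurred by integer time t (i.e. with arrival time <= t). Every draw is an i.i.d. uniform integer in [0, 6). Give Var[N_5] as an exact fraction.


14/81

Inter-arrival values over d=0..5: [2, 5, 4, 5, 3, 2]
Each d has probability 1/6, so the pmf of τ is: f(2) = 1/3, f(3) = 1/6, f(4) = 1/6, f(5) = 1/3
Let p_n(j) = P(N_n = j), with p_0 = [1]. Condition on τ_1: p_n(0) = P(τ > n), and for j >= 1, p_n(j) = Σ_{k<=n} f(k)·p_{n−k}(j−1)
p_1 = [1]  (j = 0)
p_2 = [2/3, 1/3]  (j = 0..1)
p_3 = [1/2, 1/2]  (j = 0..1)
p_4 = [1/3, 5/9, 1/9]  (j = 0..2)
p_5 = [0, 7/9, 2/9]  (j = 0..2)
E[N_5] = Σ j·p_5(j) = 11/9;  E[N_5²] = Σ j²·p_5(j) = 5/3
Var[N_5] = 5/3 − (11/9)² = 14/81


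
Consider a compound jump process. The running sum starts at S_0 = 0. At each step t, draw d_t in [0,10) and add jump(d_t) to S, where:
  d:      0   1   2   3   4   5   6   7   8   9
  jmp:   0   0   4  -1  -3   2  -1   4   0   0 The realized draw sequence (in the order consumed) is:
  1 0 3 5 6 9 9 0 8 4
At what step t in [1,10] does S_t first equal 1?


t=0: S=0, d=1, jump=0, S_1=0
t=1: S=0, d=0, jump=0, S_2=0
t=2: S=0, d=3, jump=-1, S_3=-1
t=3: S=-1, d=5, jump=2, S_4=1
t=4: S=1, d=6, jump=-1, S_5=0
t=5: S=0, d=9, jump=0, S_6=0
t=6: S=0, d=9, jump=0, S_7=0
t=7: S=0, d=0, jump=0, S_8=0
t=8: S=0, d=8, jump=0, S_9=0
t=9: S=0, d=4, jump=-3, S_10=-3

4


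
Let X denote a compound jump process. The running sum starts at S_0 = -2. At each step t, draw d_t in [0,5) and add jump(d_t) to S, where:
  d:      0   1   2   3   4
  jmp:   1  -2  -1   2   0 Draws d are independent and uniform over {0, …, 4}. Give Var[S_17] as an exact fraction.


34

Outcome values over d=0..4: [1, -2, -1, 2, 0]
Σy = 0, Σy² = 10, M = 5
μ = 0/5 = 0,  σ² = 10/5 − (0)² = 2
Independent increments: Var[S_17] = 17·σ² = 17·(2) = 34


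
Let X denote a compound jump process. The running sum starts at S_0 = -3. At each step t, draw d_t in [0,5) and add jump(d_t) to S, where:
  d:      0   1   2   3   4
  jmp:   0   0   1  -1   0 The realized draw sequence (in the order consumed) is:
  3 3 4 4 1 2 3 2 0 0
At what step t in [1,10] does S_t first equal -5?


t=0: S=-3, d=3, jump=-1, S_1=-4
t=1: S=-4, d=3, jump=-1, S_2=-5
t=2: S=-5, d=4, jump=0, S_3=-5
t=3: S=-5, d=4, jump=0, S_4=-5
t=4: S=-5, d=1, jump=0, S_5=-5
t=5: S=-5, d=2, jump=1, S_6=-4
t=6: S=-4, d=3, jump=-1, S_7=-5
t=7: S=-5, d=2, jump=1, S_8=-4
t=8: S=-4, d=0, jump=0, S_9=-4
t=9: S=-4, d=0, jump=0, S_10=-4

2


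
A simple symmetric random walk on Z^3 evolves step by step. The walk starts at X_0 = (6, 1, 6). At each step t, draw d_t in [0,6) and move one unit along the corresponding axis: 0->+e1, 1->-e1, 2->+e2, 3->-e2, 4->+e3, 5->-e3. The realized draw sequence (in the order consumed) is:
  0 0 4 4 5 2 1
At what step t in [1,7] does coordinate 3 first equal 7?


3

t=0: X=(6, 1, 6), d=0 → +e1, X_1=(7, 1, 6)
t=1: X=(7, 1, 6), d=0 → +e1, X_2=(8, 1, 6)
t=2: X=(8, 1, 6), d=4 → +e3, X_3=(8, 1, 7)
t=3: X=(8, 1, 7), d=4 → +e3, X_4=(8, 1, 8)
t=4: X=(8, 1, 8), d=5 → -e3, X_5=(8, 1, 7)
t=5: X=(8, 1, 7), d=2 → +e2, X_6=(8, 2, 7)
t=6: X=(8, 2, 7), d=1 → -e1, X_7=(7, 2, 7)


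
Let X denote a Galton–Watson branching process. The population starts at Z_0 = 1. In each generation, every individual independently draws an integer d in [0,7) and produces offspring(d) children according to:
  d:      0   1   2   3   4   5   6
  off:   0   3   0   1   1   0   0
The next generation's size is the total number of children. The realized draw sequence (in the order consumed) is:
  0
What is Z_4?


0

gen 0: Z_0=1, draws=[0], offspring=[0], Z_1=0
gen 1: Z_1=0, draws=[], offspring=[], Z_2=0
gen 2: Z_2=0, draws=[], offspring=[], Z_3=0
gen 3: Z_3=0, draws=[], offspring=[], Z_4=0


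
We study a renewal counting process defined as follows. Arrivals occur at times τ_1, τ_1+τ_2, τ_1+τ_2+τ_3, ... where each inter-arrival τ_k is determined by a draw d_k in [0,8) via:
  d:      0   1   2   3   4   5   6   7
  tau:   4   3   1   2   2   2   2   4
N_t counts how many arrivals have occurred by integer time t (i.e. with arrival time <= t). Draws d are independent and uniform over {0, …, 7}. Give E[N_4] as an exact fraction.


Inter-arrival values over d=0..7: [4, 3, 1, 2, 2, 2, 2, 4]
Each d has probability 1/8, so the pmf of τ is: f(1) = 1/8, f(2) = 1/2, f(3) = 1/8, f(4) = 1/4
Renewal equation for m(n) = E[N_n]: condition on τ_1 = k (if k <= n, one arrival plus a fresh copy on the remaining n−k steps): m(n) = F(n) + Σ_{k<=n} f(k)·m(n−k), where F(n) = P(τ <= n) and m(0) = 0
m(1) = F(1) = 1/8
m(2) = F(2) + f(1)·m(1) = 5/8 + 1/8·1/8 = 41/64
m(3) = F(3) + f(1)·m(2) + f(2)·m(1) = 3/4 + 1/8·41/64 + 1/2·1/8 = 457/512
m(4) = F(4) + f(1)·m(3) + f(2)·m(2) + f(3)·m(1) = 1 + 1/8·457/512 + 1/2·41/64 + 1/8·1/8 = 5929/4096
E[N_4] = m(4) = 5929/4096

5929/4096


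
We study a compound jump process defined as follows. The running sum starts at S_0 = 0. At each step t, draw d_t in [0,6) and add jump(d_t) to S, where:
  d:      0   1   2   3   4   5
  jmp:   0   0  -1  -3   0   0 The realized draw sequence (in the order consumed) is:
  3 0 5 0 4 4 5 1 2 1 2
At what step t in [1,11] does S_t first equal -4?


t=0: S=0, d=3, jump=-3, S_1=-3
t=1: S=-3, d=0, jump=0, S_2=-3
t=2: S=-3, d=5, jump=0, S_3=-3
t=3: S=-3, d=0, jump=0, S_4=-3
t=4: S=-3, d=4, jump=0, S_5=-3
t=5: S=-3, d=4, jump=0, S_6=-3
t=6: S=-3, d=5, jump=0, S_7=-3
t=7: S=-3, d=1, jump=0, S_8=-3
t=8: S=-3, d=2, jump=-1, S_9=-4
t=9: S=-4, d=1, jump=0, S_10=-4
t=10: S=-4, d=2, jump=-1, S_11=-5

9


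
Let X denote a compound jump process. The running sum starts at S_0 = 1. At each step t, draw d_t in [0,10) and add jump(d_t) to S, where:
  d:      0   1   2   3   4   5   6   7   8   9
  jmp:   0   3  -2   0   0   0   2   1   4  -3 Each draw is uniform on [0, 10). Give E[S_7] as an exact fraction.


Outcome values over d=0..9: [0, 3, -2, 0, 0, 0, 2, 1, 4, -3]
Σy = 5, Σy² = 43, M = 10
μ = 5/10 = 1/2,  σ² = 43/10 − (1/2)² = 81/20
E[S_7] = 1 + 7·(1/2) = 9/2

9/2


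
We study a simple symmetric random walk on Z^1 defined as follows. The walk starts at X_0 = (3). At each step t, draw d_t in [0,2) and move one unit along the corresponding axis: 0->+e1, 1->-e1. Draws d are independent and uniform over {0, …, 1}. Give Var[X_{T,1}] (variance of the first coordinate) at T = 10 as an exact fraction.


10

Outcome values over d=0..1: [1, -1]
Σy = 0, Σy² = 2, M = 2
μ = 0/2 = 0,  σ² = 2/2 − (0)² = 1
Independent increments: Var[X_10] = 10·σ² = 10·(1) = 10


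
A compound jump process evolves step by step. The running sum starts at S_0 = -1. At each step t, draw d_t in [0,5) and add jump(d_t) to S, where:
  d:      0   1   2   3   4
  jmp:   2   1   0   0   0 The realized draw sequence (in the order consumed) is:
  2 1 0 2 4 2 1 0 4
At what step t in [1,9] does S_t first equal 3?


7

t=0: S=-1, d=2, jump=0, S_1=-1
t=1: S=-1, d=1, jump=1, S_2=0
t=2: S=0, d=0, jump=2, S_3=2
t=3: S=2, d=2, jump=0, S_4=2
t=4: S=2, d=4, jump=0, S_5=2
t=5: S=2, d=2, jump=0, S_6=2
t=6: S=2, d=1, jump=1, S_7=3
t=7: S=3, d=0, jump=2, S_8=5
t=8: S=5, d=4, jump=0, S_9=5


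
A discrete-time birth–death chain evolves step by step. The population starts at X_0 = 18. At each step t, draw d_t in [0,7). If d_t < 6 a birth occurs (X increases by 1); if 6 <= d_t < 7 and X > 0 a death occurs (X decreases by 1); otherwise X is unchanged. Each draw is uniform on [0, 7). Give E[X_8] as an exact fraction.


166/7

X can drop by at most 1 per step and X_0 = 18 > T = 8, so X_t >= 18 − t >= 10 > 0 for every t <= 8: the floor at 0 (the 'and X > 0' condition) never binds. Hence X_8 = X_0 + Σ_{t<8} Y_t with i.i.d. increments Y_t = y(d_t) ∈ {+1, −1, 0}.
Outcome values over d=0..6: [1, 1, 1, 1, 1, 1, -1]
Σy = 5, Σy² = 7, M = 7
μ = 5/7 = 5/7,  σ² = 7/7 − (5/7)² = 24/49
E[X_8] = 18 + 8·(5/7) = 166/7


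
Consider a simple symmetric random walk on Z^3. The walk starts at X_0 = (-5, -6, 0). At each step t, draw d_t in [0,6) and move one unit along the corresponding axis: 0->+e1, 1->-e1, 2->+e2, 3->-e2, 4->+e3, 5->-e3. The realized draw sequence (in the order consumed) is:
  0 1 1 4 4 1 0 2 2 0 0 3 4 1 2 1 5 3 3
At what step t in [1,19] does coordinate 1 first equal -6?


3

t=0: X=(-5, -6, 0), d=0 → +e1, X_1=(-4, -6, 0)
t=1: X=(-4, -6, 0), d=1 → -e1, X_2=(-5, -6, 0)
t=2: X=(-5, -6, 0), d=1 → -e1, X_3=(-6, -6, 0)
t=3: X=(-6, -6, 0), d=4 → +e3, X_4=(-6, -6, 1)
t=4: X=(-6, -6, 1), d=4 → +e3, X_5=(-6, -6, 2)
t=5: X=(-6, -6, 2), d=1 → -e1, X_6=(-7, -6, 2)
t=6: X=(-7, -6, 2), d=0 → +e1, X_7=(-6, -6, 2)
t=7: X=(-6, -6, 2), d=2 → +e2, X_8=(-6, -5, 2)
t=8: X=(-6, -5, 2), d=2 → +e2, X_9=(-6, -4, 2)
t=9: X=(-6, -4, 2), d=0 → +e1, X_10=(-5, -4, 2)
t=10: X=(-5, -4, 2), d=0 → +e1, X_11=(-4, -4, 2)
t=11: X=(-4, -4, 2), d=3 → -e2, X_12=(-4, -5, 2)
t=12: X=(-4, -5, 2), d=4 → +e3, X_13=(-4, -5, 3)
t=13: X=(-4, -5, 3), d=1 → -e1, X_14=(-5, -5, 3)
t=14: X=(-5, -5, 3), d=2 → +e2, X_15=(-5, -4, 3)
t=15: X=(-5, -4, 3), d=1 → -e1, X_16=(-6, -4, 3)
t=16: X=(-6, -4, 3), d=5 → -e3, X_17=(-6, -4, 2)
t=17: X=(-6, -4, 2), d=3 → -e2, X_18=(-6, -5, 2)
t=18: X=(-6, -5, 2), d=3 → -e2, X_19=(-6, -6, 2)


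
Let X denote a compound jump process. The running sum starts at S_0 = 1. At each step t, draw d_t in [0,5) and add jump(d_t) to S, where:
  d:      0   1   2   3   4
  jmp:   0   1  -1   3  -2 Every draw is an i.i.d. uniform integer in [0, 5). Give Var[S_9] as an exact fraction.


Outcome values over d=0..4: [0, 1, -1, 3, -2]
Σy = 1, Σy² = 15, M = 5
μ = 1/5 = 1/5,  σ² = 15/5 − (1/5)² = 74/25
Independent increments: Var[S_9] = 9·σ² = 9·(74/25) = 666/25

666/25


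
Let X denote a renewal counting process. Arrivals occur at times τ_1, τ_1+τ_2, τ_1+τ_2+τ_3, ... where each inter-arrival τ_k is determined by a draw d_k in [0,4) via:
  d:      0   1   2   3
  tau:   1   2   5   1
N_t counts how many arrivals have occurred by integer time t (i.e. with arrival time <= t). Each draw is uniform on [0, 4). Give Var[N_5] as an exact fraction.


Inter-arrival values over d=0..3: [1, 2, 5, 1]
Each d has probability 1/4, so the pmf of τ is: f(1) = 1/2, f(2) = 1/4, f(5) = 1/4
Let p_n(j) = P(N_n = j), with p_0 = [1]. Condition on τ_1: p_n(0) = P(τ > n), and for j >= 1, p_n(j) = Σ_{k<=n} f(k)·p_{n−k}(j−1)
p_1 = [1/2, 1/2]  (j = 0..1)
p_2 = [1/4, 1/2, 1/4]  (j = 0..2)
p_3 = [1/4, 1/4, 3/8, 1/8]  (j = 0..3)
p_4 = [1/4, 3/16, 1/4, 1/4, 1/16]  (j = 0..4)
p_5 = [0, 7/16, 5/32, 7/32, 5/32, 1/32]  (j = 0..5)
E[N_5] = Σ j·p_5(j) = 35/16;  E[N_5²] = Σ j²·p_5(j) = 101/16
Var[N_5] = 101/16 − (35/16)² = 391/256

391/256


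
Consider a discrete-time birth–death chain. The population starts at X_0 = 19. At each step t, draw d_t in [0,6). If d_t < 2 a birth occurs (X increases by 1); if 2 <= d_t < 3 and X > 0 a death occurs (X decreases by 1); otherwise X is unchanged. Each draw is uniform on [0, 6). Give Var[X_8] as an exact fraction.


X can drop by at most 1 per step and X_0 = 19 > T = 8, so X_t >= 19 − t >= 11 > 0 for every t <= 8: the floor at 0 (the 'and X > 0' condition) never binds. Hence X_8 = X_0 + Σ_{t<8} Y_t with i.i.d. increments Y_t = y(d_t) ∈ {+1, −1, 0}.
Outcome values over d=0..5: [1, 1, -1, 0, 0, 0]
Σy = 1, Σy² = 3, M = 6
μ = 1/6 = 1/6,  σ² = 3/6 − (1/6)² = 17/36
Independent increments: Var[X_8] = 8·σ² = 8·(17/36) = 34/9

34/9


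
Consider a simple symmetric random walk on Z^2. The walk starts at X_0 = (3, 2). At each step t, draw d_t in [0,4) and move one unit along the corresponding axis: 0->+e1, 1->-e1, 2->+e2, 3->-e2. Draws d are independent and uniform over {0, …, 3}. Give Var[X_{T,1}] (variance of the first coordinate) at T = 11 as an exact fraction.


Outcome values over d=0..3: [1, -1, 0, 0]
Σy = 0, Σy² = 2, M = 4
μ = 0/4 = 0,  σ² = 2/4 − (0)² = 1/2
Independent increments: Var[X_11] = 11·σ² = 11·(1/2) = 11/2

11/2


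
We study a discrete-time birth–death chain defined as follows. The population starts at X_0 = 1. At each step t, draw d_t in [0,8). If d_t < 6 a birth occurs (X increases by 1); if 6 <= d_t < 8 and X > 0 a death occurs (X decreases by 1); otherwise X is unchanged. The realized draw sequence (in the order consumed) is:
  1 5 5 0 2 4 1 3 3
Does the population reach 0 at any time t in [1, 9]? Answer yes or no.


t=0: X=1, d=1 → birth, X_1=2
t=1: X=2, d=5 → birth, X_2=3
t=2: X=3, d=5 → birth, X_3=4
t=3: X=4, d=0 → birth, X_4=5
t=4: X=5, d=2 → birth, X_5=6
t=5: X=6, d=4 → birth, X_6=7
t=6: X=7, d=1 → birth, X_7=8
t=7: X=8, d=3 → birth, X_8=9
t=8: X=9, d=3 → birth, X_9=10

no


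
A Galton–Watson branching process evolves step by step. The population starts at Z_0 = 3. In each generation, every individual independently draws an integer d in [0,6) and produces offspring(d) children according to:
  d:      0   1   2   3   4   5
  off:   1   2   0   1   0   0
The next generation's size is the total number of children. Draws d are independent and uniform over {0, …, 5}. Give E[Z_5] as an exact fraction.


32/81

Outcome values over d=0..5: [1, 2, 0, 1, 0, 0]
Σy = 4, Σy² = 6, M = 6
μ = 4/6 = 2/3,  σ² = 6/6 − (2/3)² = 5/9
E[Z_0] = 3
E[Z_1] = 2/3·E[Z_0] = 2
E[Z_2] = 2/3·E[Z_1] = 4/3
E[Z_3] = 2/3·E[Z_2] = 8/9
E[Z_4] = 2/3·E[Z_3] = 16/27
E[Z_5] = 2/3·E[Z_4] = 32/81


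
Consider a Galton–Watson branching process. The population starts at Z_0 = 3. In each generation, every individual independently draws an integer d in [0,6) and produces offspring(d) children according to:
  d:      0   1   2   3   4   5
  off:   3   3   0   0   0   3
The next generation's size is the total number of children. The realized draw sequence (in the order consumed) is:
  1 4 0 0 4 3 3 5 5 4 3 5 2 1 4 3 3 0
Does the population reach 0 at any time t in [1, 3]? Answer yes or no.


gen 0: Z_0=3, draws=[1, 4, 0], offspring=[3, 0, 3], Z_1=6
gen 1: Z_1=6, draws=[0, 4, 3, 3, 5, 5], offspring=[3, 0, 0, 0, 3, 3], Z_2=9
gen 2: Z_2=9, draws=[4, 3, 5, 2, 1, 4, 3, 3, 0], offspring=[0, 0, 3, 0, 3, 0, 0, 0, 3], Z_3=9

no


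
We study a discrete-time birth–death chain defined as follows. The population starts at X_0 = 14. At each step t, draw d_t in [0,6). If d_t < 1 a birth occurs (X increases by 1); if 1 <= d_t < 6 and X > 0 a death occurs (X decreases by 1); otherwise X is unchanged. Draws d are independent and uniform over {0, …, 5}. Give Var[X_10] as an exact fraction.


X can drop by at most 1 per step and X_0 = 14 > T = 10, so X_t >= 14 − t >= 4 > 0 for every t <= 10: the floor at 0 (the 'and X > 0' condition) never binds. Hence X_10 = X_0 + Σ_{t<10} Y_t with i.i.d. increments Y_t = y(d_t) ∈ {+1, −1, 0}.
Outcome values over d=0..5: [1, -1, -1, -1, -1, -1]
Σy = -4, Σy² = 6, M = 6
μ = -4/6 = -2/3,  σ² = 6/6 − (-2/3)² = 5/9
Independent increments: Var[X_10] = 10·σ² = 10·(5/9) = 50/9

50/9


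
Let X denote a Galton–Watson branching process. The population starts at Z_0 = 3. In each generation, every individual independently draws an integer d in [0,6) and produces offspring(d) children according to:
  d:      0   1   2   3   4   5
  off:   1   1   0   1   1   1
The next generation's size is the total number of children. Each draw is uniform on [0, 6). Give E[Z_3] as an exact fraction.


Outcome values over d=0..5: [1, 1, 0, 1, 1, 1]
Σy = 5, Σy² = 5, M = 6
μ = 5/6 = 5/6,  σ² = 5/6 − (5/6)² = 5/36
E[Z_0] = 3
E[Z_1] = 5/6·E[Z_0] = 5/2
E[Z_2] = 5/6·E[Z_1] = 25/12
E[Z_3] = 5/6·E[Z_2] = 125/72

125/72


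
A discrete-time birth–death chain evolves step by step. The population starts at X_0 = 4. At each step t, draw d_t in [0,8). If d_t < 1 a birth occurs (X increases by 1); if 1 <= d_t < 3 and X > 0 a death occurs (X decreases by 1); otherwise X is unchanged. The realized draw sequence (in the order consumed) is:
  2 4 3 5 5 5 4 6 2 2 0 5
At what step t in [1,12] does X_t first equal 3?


t=0: X=4, d=2 → death, X_1=3
t=1: X=3, d=4 → hold, X_2=3
t=2: X=3, d=3 → hold, X_3=3
t=3: X=3, d=5 → hold, X_4=3
t=4: X=3, d=5 → hold, X_5=3
t=5: X=3, d=5 → hold, X_6=3
t=6: X=3, d=4 → hold, X_7=3
t=7: X=3, d=6 → hold, X_8=3
t=8: X=3, d=2 → death, X_9=2
t=9: X=2, d=2 → death, X_10=1
t=10: X=1, d=0 → birth, X_11=2
t=11: X=2, d=5 → hold, X_12=2

1


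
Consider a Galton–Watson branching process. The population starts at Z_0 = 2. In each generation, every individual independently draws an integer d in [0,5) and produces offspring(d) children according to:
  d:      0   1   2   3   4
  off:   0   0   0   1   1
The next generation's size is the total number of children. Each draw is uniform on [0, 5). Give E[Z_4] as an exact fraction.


Outcome values over d=0..4: [0, 0, 0, 1, 1]
Σy = 2, Σy² = 2, M = 5
μ = 2/5 = 2/5,  σ² = 2/5 − (2/5)² = 6/25
E[Z_0] = 2
E[Z_1] = 2/5·E[Z_0] = 4/5
E[Z_2] = 2/5·E[Z_1] = 8/25
E[Z_3] = 2/5·E[Z_2] = 16/125
E[Z_4] = 2/5·E[Z_3] = 32/625

32/625


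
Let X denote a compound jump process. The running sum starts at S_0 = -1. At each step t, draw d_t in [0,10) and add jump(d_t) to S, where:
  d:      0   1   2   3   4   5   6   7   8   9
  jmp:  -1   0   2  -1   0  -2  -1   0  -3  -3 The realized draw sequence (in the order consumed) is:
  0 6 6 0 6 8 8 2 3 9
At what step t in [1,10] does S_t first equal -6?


t=0: S=-1, d=0, jump=-1, S_1=-2
t=1: S=-2, d=6, jump=-1, S_2=-3
t=2: S=-3, d=6, jump=-1, S_3=-4
t=3: S=-4, d=0, jump=-1, S_4=-5
t=4: S=-5, d=6, jump=-1, S_5=-6
t=5: S=-6, d=8, jump=-3, S_6=-9
t=6: S=-9, d=8, jump=-3, S_7=-12
t=7: S=-12, d=2, jump=2, S_8=-10
t=8: S=-10, d=3, jump=-1, S_9=-11
t=9: S=-11, d=9, jump=-3, S_10=-14

5


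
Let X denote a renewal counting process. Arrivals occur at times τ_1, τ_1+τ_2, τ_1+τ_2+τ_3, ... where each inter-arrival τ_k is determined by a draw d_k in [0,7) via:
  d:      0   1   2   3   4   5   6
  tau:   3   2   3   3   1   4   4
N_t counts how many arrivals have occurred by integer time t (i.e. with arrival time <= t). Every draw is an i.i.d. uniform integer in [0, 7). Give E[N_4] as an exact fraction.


Inter-arrival values over d=0..6: [3, 2, 3, 3, 1, 4, 4]
Each d has probability 1/7, so the pmf of τ is: f(1) = 1/7, f(2) = 1/7, f(3) = 3/7, f(4) = 2/7
Renewal equation for m(n) = E[N_n]: condition on τ_1 = k (if k <= n, one arrival plus a fresh copy on the remaining n−k steps): m(n) = F(n) + Σ_{k<=n} f(k)·m(n−k), where F(n) = P(τ <= n) and m(0) = 0
m(1) = F(1) = 1/7
m(2) = F(2) + f(1)·m(1) = 2/7 + 1/7·1/7 = 15/49
m(3) = F(3) + f(1)·m(2) + f(2)·m(1) = 5/7 + 1/7·15/49 + 1/7·1/7 = 267/343
m(4) = F(4) + f(1)·m(3) + f(2)·m(2) + f(3)·m(1) = 1 + 1/7·267/343 + 1/7·15/49 + 3/7·1/7 = 2920/2401
E[N_4] = m(4) = 2920/2401

2920/2401


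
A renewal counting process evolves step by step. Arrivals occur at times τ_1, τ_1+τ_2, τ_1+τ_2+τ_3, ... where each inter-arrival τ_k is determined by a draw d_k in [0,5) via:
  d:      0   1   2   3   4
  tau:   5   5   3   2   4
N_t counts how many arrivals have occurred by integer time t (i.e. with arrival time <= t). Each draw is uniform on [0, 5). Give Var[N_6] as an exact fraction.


3164/15625

Inter-arrival values over d=0..4: [5, 5, 3, 2, 4]
Each d has probability 1/5, so the pmf of τ is: f(2) = 1/5, f(3) = 1/5, f(4) = 1/5, f(5) = 2/5
Let p_n(j) = P(N_n = j), with p_0 = [1]. Condition on τ_1: p_n(0) = P(τ > n), and for j >= 1, p_n(j) = Σ_{k<=n} f(k)·p_{n−k}(j−1)
p_1 = [1]  (j = 0)
p_2 = [4/5, 1/5]  (j = 0..1)
p_3 = [3/5, 2/5]  (j = 0..1)
p_4 = [2/5, 14/25, 1/25]  (j = 0..2)
p_5 = [0, 22/25, 3/25]  (j = 0..2)
p_6 = [0, 19/25, 29/125, 1/125]  (j = 0..3)
E[N_6] = Σ j·p_6(j) = 156/125;  E[N_6²] = Σ j²·p_6(j) = 44/25
Var[N_6] = 44/25 − (156/125)² = 3164/15625


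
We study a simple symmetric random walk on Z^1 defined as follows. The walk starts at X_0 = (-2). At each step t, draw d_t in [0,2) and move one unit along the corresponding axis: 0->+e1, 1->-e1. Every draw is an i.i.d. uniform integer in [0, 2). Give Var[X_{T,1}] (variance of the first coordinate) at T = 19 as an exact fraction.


19

Outcome values over d=0..1: [1, -1]
Σy = 0, Σy² = 2, M = 2
μ = 0/2 = 0,  σ² = 2/2 − (0)² = 1
Independent increments: Var[X_19] = 19·σ² = 19·(1) = 19


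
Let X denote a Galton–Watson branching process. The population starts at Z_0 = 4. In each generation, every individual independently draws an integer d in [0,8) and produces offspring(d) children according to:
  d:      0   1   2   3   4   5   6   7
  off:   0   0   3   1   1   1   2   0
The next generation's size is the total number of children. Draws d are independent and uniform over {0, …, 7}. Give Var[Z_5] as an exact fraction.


20

Outcome values over d=0..7: [0, 0, 3, 1, 1, 1, 2, 0]
Σy = 8, Σy² = 16, M = 8
μ = 8/8 = 1,  σ² = 16/8 − (1)² = 1
V_0 = 0, E_0 = 4
V_1 = 1·E_0 + (1)²·V_0 = 4;  E_1 = 4
V_2 = 1·E_1 + (1)²·V_1 = 8;  E_2 = 4
V_3 = 1·E_2 + (1)²·V_2 = 12;  E_3 = 4
V_4 = 1·E_3 + (1)²·V_3 = 16;  E_4 = 4
V_5 = 1·E_4 + (1)²·V_4 = 20;  E_5 = 4


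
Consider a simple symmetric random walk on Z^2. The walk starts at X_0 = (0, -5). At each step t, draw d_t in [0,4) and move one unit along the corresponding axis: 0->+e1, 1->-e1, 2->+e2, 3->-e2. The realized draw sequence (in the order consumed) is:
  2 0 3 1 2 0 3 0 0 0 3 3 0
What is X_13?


t=0: X=(0, -5), d=2 → +e2, X_1=(0, -4)
t=1: X=(0, -4), d=0 → +e1, X_2=(1, -4)
t=2: X=(1, -4), d=3 → -e2, X_3=(1, -5)
t=3: X=(1, -5), d=1 → -e1, X_4=(0, -5)
t=4: X=(0, -5), d=2 → +e2, X_5=(0, -4)
t=5: X=(0, -4), d=0 → +e1, X_6=(1, -4)
t=6: X=(1, -4), d=3 → -e2, X_7=(1, -5)
t=7: X=(1, -5), d=0 → +e1, X_8=(2, -5)
t=8: X=(2, -5), d=0 → +e1, X_9=(3, -5)
t=9: X=(3, -5), d=0 → +e1, X_10=(4, -5)
t=10: X=(4, -5), d=3 → -e2, X_11=(4, -6)
t=11: X=(4, -6), d=3 → -e2, X_12=(4, -7)
t=12: X=(4, -7), d=0 → +e1, X_13=(5, -7)

(5, -7)


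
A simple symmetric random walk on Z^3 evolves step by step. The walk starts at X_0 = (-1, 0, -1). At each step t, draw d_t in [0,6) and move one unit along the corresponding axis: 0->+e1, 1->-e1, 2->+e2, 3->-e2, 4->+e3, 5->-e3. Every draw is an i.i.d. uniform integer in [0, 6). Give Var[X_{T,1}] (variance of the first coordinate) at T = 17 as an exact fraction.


Outcome values over d=0..5: [1, -1, 0, 0, 0, 0]
Σy = 0, Σy² = 2, M = 6
μ = 0/6 = 0,  σ² = 2/6 − (0)² = 1/3
Independent increments: Var[X_17] = 17·σ² = 17·(1/3) = 17/3

17/3


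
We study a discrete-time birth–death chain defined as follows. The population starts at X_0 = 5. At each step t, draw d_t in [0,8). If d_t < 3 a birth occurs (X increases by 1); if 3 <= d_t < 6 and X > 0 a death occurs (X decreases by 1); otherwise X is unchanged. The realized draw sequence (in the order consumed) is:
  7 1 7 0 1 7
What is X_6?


t=0: X=5, d=7 → hold, X_1=5
t=1: X=5, d=1 → birth, X_2=6
t=2: X=6, d=7 → hold, X_3=6
t=3: X=6, d=0 → birth, X_4=7
t=4: X=7, d=1 → birth, X_5=8
t=5: X=8, d=7 → hold, X_6=8

8


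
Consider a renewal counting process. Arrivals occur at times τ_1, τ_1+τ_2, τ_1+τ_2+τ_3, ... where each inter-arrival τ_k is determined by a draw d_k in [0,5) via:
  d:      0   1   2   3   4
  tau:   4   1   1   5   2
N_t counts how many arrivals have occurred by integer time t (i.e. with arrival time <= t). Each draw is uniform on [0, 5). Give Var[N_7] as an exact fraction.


Inter-arrival values over d=0..4: [4, 1, 1, 5, 2]
Each d has probability 1/5, so the pmf of τ is: f(1) = 2/5, f(2) = 1/5, f(4) = 1/5, f(5) = 1/5
Let p_n(j) = P(N_n = j), with p_0 = [1]. Condition on τ_1: p_n(0) = P(τ > n), and for j >= 1, p_n(j) = Σ_{k<=n} f(k)·p_{n−k}(j−1)
p_1 = [3/5, 2/5]  (j = 0..1)
p_2 = [2/5, 11/25, 4/25]  (j = 0..2)
p_3 = [2/5, 7/25, 32/125, 8/125]  (j = 0..3)
p_4 = [1/5, 11/25, 1/5, 84/625, 16/625]  (j = 0..4)
p_5 = [0, 12/25, 39/125, 82/625, 208/3125, 32/3125]  (j = 0..5)
p_6 = [0, 6/25, 56/125, 123/625, 248/3125, 496/15625, 64/15625]  (j = 0..6)
p_7 = [0, 4/25, 42/125, 203/625, 368/3125, 704/15625, 1152/78125, 128/78125]  (j = 0..7)
E[N_7] = Σ j·p_7(j) = 203333/78125;  E[N_7²] = Σ j²·p_7(j) = 628819/78125
Var[N_7] = 628819/78125 − (203333/78125)² = 7782175486/6103515625

7782175486/6103515625


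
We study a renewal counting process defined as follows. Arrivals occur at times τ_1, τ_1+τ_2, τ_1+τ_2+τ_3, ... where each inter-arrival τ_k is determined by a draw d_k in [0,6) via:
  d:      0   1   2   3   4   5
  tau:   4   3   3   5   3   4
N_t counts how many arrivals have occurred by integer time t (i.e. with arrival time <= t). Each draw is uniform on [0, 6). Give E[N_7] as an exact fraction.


19/12

Inter-arrival values over d=0..5: [4, 3, 3, 5, 3, 4]
Each d has probability 1/6, so the pmf of τ is: f(3) = 1/2, f(4) = 1/3, f(5) = 1/6
Renewal equation for m(n) = E[N_n]: condition on τ_1 = k (if k <= n, one arrival plus a fresh copy on the remaining n−k steps): m(n) = F(n) + Σ_{k<=n} f(k)·m(n−k), where F(n) = P(τ <= n) and m(0) = 0
m(1) = F(1) = 0
m(2) = F(2) = 0
m(3) = F(3) = 1/2
m(4) = F(4) = 5/6
m(5) = F(5) = 1
m(6) = F(6) + f(3)·m(3) = 1 + 1/2·1/2 = 5/4
m(7) = F(7) + f(3)·m(4) + f(4)·m(3) = 1 + 1/2·5/6 + 1/3·1/2 = 19/12
E[N_7] = m(7) = 19/12


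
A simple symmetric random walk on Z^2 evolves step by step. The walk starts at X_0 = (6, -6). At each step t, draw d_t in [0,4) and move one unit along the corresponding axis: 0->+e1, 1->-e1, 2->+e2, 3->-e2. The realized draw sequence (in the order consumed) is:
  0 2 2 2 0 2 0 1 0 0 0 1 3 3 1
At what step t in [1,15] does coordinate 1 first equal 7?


t=0: X=(6, -6), d=0 → +e1, X_1=(7, -6)
t=1: X=(7, -6), d=2 → +e2, X_2=(7, -5)
t=2: X=(7, -5), d=2 → +e2, X_3=(7, -4)
t=3: X=(7, -4), d=2 → +e2, X_4=(7, -3)
t=4: X=(7, -3), d=0 → +e1, X_5=(8, -3)
t=5: X=(8, -3), d=2 → +e2, X_6=(8, -2)
t=6: X=(8, -2), d=0 → +e1, X_7=(9, -2)
t=7: X=(9, -2), d=1 → -e1, X_8=(8, -2)
t=8: X=(8, -2), d=0 → +e1, X_9=(9, -2)
t=9: X=(9, -2), d=0 → +e1, X_10=(10, -2)
t=10: X=(10, -2), d=0 → +e1, X_11=(11, -2)
t=11: X=(11, -2), d=1 → -e1, X_12=(10, -2)
t=12: X=(10, -2), d=3 → -e2, X_13=(10, -3)
t=13: X=(10, -3), d=3 → -e2, X_14=(10, -4)
t=14: X=(10, -4), d=1 → -e1, X_15=(9, -4)

1


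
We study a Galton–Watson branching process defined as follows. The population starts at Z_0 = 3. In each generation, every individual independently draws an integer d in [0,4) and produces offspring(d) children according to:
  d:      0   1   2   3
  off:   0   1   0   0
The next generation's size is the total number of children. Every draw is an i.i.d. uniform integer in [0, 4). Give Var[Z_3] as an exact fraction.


189/4096

Outcome values over d=0..3: [0, 1, 0, 0]
Σy = 1, Σy² = 1, M = 4
μ = 1/4 = 1/4,  σ² = 1/4 − (1/4)² = 3/16
V_0 = 0, E_0 = 3
V_1 = 3/16·E_0 + (1/4)²·V_0 = 9/16;  E_1 = 3/4
V_2 = 3/16·E_1 + (1/4)²·V_1 = 45/256;  E_2 = 3/16
V_3 = 3/16·E_2 + (1/4)²·V_2 = 189/4096;  E_3 = 3/64


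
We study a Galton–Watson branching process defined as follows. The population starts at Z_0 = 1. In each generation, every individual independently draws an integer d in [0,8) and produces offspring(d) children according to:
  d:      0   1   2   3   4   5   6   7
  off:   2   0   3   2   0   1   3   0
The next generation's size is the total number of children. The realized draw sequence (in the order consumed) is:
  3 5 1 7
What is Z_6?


gen 0: Z_0=1, draws=[3], offspring=[2], Z_1=2
gen 1: Z_1=2, draws=[5, 1], offspring=[1, 0], Z_2=1
gen 2: Z_2=1, draws=[7], offspring=[0], Z_3=0
gen 3: Z_3=0, draws=[], offspring=[], Z_4=0
gen 4: Z_4=0, draws=[], offspring=[], Z_5=0
gen 5: Z_5=0, draws=[], offspring=[], Z_6=0

0


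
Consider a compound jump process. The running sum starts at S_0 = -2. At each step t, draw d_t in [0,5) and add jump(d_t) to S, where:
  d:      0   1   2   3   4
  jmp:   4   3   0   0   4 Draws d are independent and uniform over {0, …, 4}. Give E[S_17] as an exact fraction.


177/5

Outcome values over d=0..4: [4, 3, 0, 0, 4]
Σy = 11, Σy² = 41, M = 5
μ = 11/5 = 11/5,  σ² = 41/5 − (11/5)² = 84/25
E[S_17] = -2 + 17·(11/5) = 177/5


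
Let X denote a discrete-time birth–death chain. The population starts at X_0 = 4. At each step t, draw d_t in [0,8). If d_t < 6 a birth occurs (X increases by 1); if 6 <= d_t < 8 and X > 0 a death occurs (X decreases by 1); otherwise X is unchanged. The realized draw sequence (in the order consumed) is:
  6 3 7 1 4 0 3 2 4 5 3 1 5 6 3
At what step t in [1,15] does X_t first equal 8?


8

t=0: X=4, d=6 → death, X_1=3
t=1: X=3, d=3 → birth, X_2=4
t=2: X=4, d=7 → death, X_3=3
t=3: X=3, d=1 → birth, X_4=4
t=4: X=4, d=4 → birth, X_5=5
t=5: X=5, d=0 → birth, X_6=6
t=6: X=6, d=3 → birth, X_7=7
t=7: X=7, d=2 → birth, X_8=8
t=8: X=8, d=4 → birth, X_9=9
t=9: X=9, d=5 → birth, X_10=10
t=10: X=10, d=3 → birth, X_11=11
t=11: X=11, d=1 → birth, X_12=12
t=12: X=12, d=5 → birth, X_13=13
t=13: X=13, d=6 → death, X_14=12
t=14: X=12, d=3 → birth, X_15=13


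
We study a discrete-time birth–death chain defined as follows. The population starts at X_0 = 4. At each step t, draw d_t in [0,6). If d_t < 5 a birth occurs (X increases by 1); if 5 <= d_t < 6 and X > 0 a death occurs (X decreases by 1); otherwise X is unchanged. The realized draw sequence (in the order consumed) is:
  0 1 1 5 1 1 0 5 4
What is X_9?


9

t=0: X=4, d=0 → birth, X_1=5
t=1: X=5, d=1 → birth, X_2=6
t=2: X=6, d=1 → birth, X_3=7
t=3: X=7, d=5 → death, X_4=6
t=4: X=6, d=1 → birth, X_5=7
t=5: X=7, d=1 → birth, X_6=8
t=6: X=8, d=0 → birth, X_7=9
t=7: X=9, d=5 → death, X_8=8
t=8: X=8, d=4 → birth, X_9=9


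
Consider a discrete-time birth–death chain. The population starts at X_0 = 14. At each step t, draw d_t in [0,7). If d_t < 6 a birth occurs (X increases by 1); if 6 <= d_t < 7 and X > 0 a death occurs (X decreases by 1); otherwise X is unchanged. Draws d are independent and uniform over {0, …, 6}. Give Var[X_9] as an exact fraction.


X can drop by at most 1 per step and X_0 = 14 > T = 9, so X_t >= 14 − t >= 5 > 0 for every t <= 9: the floor at 0 (the 'and X > 0' condition) never binds. Hence X_9 = X_0 + Σ_{t<9} Y_t with i.i.d. increments Y_t = y(d_t) ∈ {+1, −1, 0}.
Outcome values over d=0..6: [1, 1, 1, 1, 1, 1, -1]
Σy = 5, Σy² = 7, M = 7
μ = 5/7 = 5/7,  σ² = 7/7 − (5/7)² = 24/49
Independent increments: Var[X_9] = 9·σ² = 9·(24/49) = 216/49

216/49


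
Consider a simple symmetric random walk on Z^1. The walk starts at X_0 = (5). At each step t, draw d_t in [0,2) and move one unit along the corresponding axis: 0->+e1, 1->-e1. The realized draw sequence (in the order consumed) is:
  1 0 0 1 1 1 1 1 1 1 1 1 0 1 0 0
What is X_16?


t=0: X=(5), d=1 → -e1, X_1=(4)
t=1: X=(4), d=0 → +e1, X_2=(5)
t=2: X=(5), d=0 → +e1, X_3=(6)
t=3: X=(6), d=1 → -e1, X_4=(5)
t=4: X=(5), d=1 → -e1, X_5=(4)
t=5: X=(4), d=1 → -e1, X_6=(3)
t=6: X=(3), d=1 → -e1, X_7=(2)
t=7: X=(2), d=1 → -e1, X_8=(1)
t=8: X=(1), d=1 → -e1, X_9=(0)
t=9: X=(0), d=1 → -e1, X_10=(-1)
t=10: X=(-1), d=1 → -e1, X_11=(-2)
t=11: X=(-2), d=1 → -e1, X_12=(-3)
t=12: X=(-3), d=0 → +e1, X_13=(-2)
t=13: X=(-2), d=1 → -e1, X_14=(-3)
t=14: X=(-3), d=0 → +e1, X_15=(-2)
t=15: X=(-2), d=0 → +e1, X_16=(-1)

(-1)


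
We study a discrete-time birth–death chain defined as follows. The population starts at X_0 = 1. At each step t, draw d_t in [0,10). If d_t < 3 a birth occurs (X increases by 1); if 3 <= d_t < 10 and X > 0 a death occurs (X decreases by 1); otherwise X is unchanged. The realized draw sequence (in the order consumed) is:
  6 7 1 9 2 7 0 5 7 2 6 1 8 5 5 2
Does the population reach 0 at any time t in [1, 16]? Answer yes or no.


t=0: X=1, d=6 → death, X_1=0
t=1: X=0, d=7 → hold, X_2=0
t=2: X=0, d=1 → birth, X_3=1
t=3: X=1, d=9 → death, X_4=0
t=4: X=0, d=2 → birth, X_5=1
t=5: X=1, d=7 → death, X_6=0
t=6: X=0, d=0 → birth, X_7=1
t=7: X=1, d=5 → death, X_8=0
t=8: X=0, d=7 → hold, X_9=0
t=9: X=0, d=2 → birth, X_10=1
t=10: X=1, d=6 → death, X_11=0
t=11: X=0, d=1 → birth, X_12=1
t=12: X=1, d=8 → death, X_13=0
t=13: X=0, d=5 → hold, X_14=0
t=14: X=0, d=5 → hold, X_15=0
t=15: X=0, d=2 → birth, X_16=1

yes


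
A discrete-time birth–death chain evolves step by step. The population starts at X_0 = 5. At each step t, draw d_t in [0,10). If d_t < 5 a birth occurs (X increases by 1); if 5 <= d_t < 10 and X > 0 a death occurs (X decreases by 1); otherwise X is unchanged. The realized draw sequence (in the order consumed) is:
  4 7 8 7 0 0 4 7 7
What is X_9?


t=0: X=5, d=4 → birth, X_1=6
t=1: X=6, d=7 → death, X_2=5
t=2: X=5, d=8 → death, X_3=4
t=3: X=4, d=7 → death, X_4=3
t=4: X=3, d=0 → birth, X_5=4
t=5: X=4, d=0 → birth, X_6=5
t=6: X=5, d=4 → birth, X_7=6
t=7: X=6, d=7 → death, X_8=5
t=8: X=5, d=7 → death, X_9=4

4


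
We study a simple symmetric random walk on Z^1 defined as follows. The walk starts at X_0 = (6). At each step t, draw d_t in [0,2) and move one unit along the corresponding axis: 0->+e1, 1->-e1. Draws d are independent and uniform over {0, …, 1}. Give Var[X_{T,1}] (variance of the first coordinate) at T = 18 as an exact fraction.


18

Outcome values over d=0..1: [1, -1]
Σy = 0, Σy² = 2, M = 2
μ = 0/2 = 0,  σ² = 2/2 − (0)² = 1
Independent increments: Var[X_18] = 18·σ² = 18·(1) = 18


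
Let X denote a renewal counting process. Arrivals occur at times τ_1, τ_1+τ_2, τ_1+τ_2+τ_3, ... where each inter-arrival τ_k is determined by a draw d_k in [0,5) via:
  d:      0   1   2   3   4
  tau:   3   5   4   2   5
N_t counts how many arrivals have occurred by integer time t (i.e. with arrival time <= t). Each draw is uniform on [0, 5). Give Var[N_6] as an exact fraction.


3164/15625

Inter-arrival values over d=0..4: [3, 5, 4, 2, 5]
Each d has probability 1/5, so the pmf of τ is: f(2) = 1/5, f(3) = 1/5, f(4) = 1/5, f(5) = 2/5
Let p_n(j) = P(N_n = j), with p_0 = [1]. Condition on τ_1: p_n(0) = P(τ > n), and for j >= 1, p_n(j) = Σ_{k<=n} f(k)·p_{n−k}(j−1)
p_1 = [1]  (j = 0)
p_2 = [4/5, 1/5]  (j = 0..1)
p_3 = [3/5, 2/5]  (j = 0..1)
p_4 = [2/5, 14/25, 1/25]  (j = 0..2)
p_5 = [0, 22/25, 3/25]  (j = 0..2)
p_6 = [0, 19/25, 29/125, 1/125]  (j = 0..3)
E[N_6] = Σ j·p_6(j) = 156/125;  E[N_6²] = Σ j²·p_6(j) = 44/25
Var[N_6] = 44/25 − (156/125)² = 3164/15625


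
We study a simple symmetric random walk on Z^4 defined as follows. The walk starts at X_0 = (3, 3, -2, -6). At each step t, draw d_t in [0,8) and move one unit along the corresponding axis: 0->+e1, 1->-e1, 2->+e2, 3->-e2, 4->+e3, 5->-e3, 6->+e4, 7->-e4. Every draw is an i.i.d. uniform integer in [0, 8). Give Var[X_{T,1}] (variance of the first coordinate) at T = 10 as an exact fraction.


5/2

Outcome values over d=0..7: [1, -1, 0, 0, 0, 0, 0, 0]
Σy = 0, Σy² = 2, M = 8
μ = 0/8 = 0,  σ² = 2/8 − (0)² = 1/4
Independent increments: Var[X_10] = 10·σ² = 10·(1/4) = 5/2


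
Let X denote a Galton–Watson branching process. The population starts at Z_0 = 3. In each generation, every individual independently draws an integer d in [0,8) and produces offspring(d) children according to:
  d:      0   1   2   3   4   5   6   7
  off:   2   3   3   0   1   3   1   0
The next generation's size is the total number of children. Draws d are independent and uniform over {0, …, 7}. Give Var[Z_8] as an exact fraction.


Outcome values over d=0..7: [2, 3, 3, 0, 1, 3, 1, 0]
Σy = 13, Σy² = 33, M = 8
μ = 13/8 = 13/8,  σ² = 33/8 − (13/8)² = 95/64
V_0 = 0, E_0 = 3
V_1 = 95/64·E_0 + (13/8)²·V_0 = 285/64;  E_1 = 39/8
V_2 = 95/64·E_1 + (13/8)²·V_1 = 77805/4096;  E_2 = 507/64
V_3 = 95/64·E_2 + (13/8)²·V_2 = 16231605/262144;  E_3 = 6591/512
V_4 = 95/64·E_3 + (13/8)²·V_3 = 3063727485/16777216;  E_4 = 85683/4096
V_5 = 95/64·E_4 + (13/8)²·V_4 = 551110913925/1073741824;  E_5 = 1113879/32768
V_6 = 95/64·E_5 + (13/8)²·V_5 = 96605205225165/68719476736;  E_6 = 14480427/262144
V_7 = 95/64·E_6 + (13/8)²·V_6 = 16686895603324245/4398046511104;  E_7 = 188245551/2097152
V_8 = 95/64·E_7 + (13/8)²·V_7 = 2857589412670018845/281474976710656;  E_8 = 2447192163/16777216

2857589412670018845/281474976710656


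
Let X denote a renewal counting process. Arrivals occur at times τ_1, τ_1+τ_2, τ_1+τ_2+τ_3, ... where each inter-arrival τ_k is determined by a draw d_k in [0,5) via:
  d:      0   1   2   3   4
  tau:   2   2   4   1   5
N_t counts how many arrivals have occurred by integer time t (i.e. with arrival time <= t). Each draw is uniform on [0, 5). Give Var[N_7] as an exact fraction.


5074710094/6103515625

Inter-arrival values over d=0..4: [2, 2, 4, 1, 5]
Each d has probability 1/5, so the pmf of τ is: f(1) = 1/5, f(2) = 2/5, f(4) = 1/5, f(5) = 1/5
Let p_n(j) = P(N_n = j), with p_0 = [1]. Condition on τ_1: p_n(0) = P(τ > n), and for j >= 1, p_n(j) = Σ_{k<=n} f(k)·p_{n−k}(j−1)
p_1 = [4/5, 1/5]  (j = 0..1)
p_2 = [2/5, 14/25, 1/25]  (j = 0..2)
p_3 = [2/5, 2/5, 24/125, 1/125]  (j = 0..3)
p_4 = [1/5, 11/25, 38/125, 34/625, 1/625]  (j = 0..4)
p_5 = [0, 14/25, 36/125, 86/625, 44/3125, 1/3125]  (j = 0..5)
p_6 = [0, 8/25, 11/25, 117/625, 154/3125, 54/15625, 1/15625]  (j = 0..6)
p_7 = [0, 4/25, 12/25, 156/625, 294/3125, 242/15625, 64/78125, 1/78125]  (j = 0..7)
E[N_7] = Σ j·p_7(j) = 181841/78125;  E[N_7²] = Σ j²·p_7(j) = 488203/78125
Var[N_7] = 488203/78125 − (181841/78125)² = 5074710094/6103515625


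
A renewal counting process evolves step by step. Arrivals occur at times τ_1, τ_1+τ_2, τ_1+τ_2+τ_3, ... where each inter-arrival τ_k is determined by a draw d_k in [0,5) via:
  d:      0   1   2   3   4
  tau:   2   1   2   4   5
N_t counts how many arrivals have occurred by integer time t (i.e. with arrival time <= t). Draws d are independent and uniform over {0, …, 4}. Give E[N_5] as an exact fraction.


Inter-arrival values over d=0..4: [2, 1, 2, 4, 5]
Each d has probability 1/5, so the pmf of τ is: f(1) = 1/5, f(2) = 2/5, f(4) = 1/5, f(5) = 1/5
Renewal equation for m(n) = E[N_n]: condition on τ_1 = k (if k <= n, one arrival plus a fresh copy on the remaining n−k steps): m(n) = F(n) + Σ_{k<=n} f(k)·m(n−k), where F(n) = P(τ <= n) and m(0) = 0
m(1) = F(1) = 1/5
m(2) = F(2) + f(1)·m(1) = 3/5 + 1/5·1/5 = 16/25
m(3) = F(3) + f(1)·m(2) + f(2)·m(1) = 3/5 + 1/5·16/25 + 2/5·1/5 = 101/125
m(4) = F(4) + f(1)·m(3) + f(2)·m(2) = 4/5 + 1/5·101/125 + 2/5·16/25 = 761/625
m(5) = F(5) + f(1)·m(4) + f(2)·m(3) + f(4)·m(1) = 1 + 1/5·761/625 + 2/5·101/125 + 1/5·1/5 = 5021/3125
E[N_5] = m(5) = 5021/3125

5021/3125
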